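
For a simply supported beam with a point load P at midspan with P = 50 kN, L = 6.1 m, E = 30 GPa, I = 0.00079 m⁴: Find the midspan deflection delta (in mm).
Model: a simply supported beam with a point load P at midspan, so delta = (P·L^3) / (48·E·I).
Convert to SI units:
  P = 50 kN = 50000 N
  E = 30 GPa = 3 × 10¹⁰ Pa
Substitute:
  delta = (50000 × 6.1^3) / (48 × (3 × 10¹⁰) × 0.00079)
  delta = 0.009976 m
Convert: delta = 0.009976 m = 9.976 mm
Final answer: delta = 9.976 mm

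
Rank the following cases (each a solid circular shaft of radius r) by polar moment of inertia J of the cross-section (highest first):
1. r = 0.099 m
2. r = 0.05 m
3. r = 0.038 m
Model: a solid circular shaft of radius r, so J = (π·r^4) / 2 (SI units).
  Case 1: J = (π × 0.099^4) / 2 = 0.0001509 m⁴
  Case 2: J = (π × 0.05^4) / 2 = 9.817 × 10⁻⁶ m⁴
  Case 3: J = (π × 0.038^4) / 2 = 3.275 × 10⁻⁶ m⁴
Ordering: 0.0001509 m⁴ (case 1) > 9.817 × 10⁻⁶ m⁴ (case 2) > 3.275 × 10⁻⁶ m⁴ (case 3)
Final answer: 1, 2, 3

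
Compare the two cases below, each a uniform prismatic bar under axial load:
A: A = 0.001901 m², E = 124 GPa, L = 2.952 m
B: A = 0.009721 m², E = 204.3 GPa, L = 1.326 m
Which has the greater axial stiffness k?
Model: a uniform prismatic bar under axial load, so k = (A·E) / L (SI units).
  A: k = (0.001901 × (1.24 × 10¹¹)) / 2.952 = 7.985 × 10⁷ N/m = 79.85 MN/m
  B: k = (0.009721 × (2.043 × 10¹¹)) / 1.326 = 1.498 × 10⁹ N/m = 1498 MN/m
1498 MN/m > 79.85 MN/m, so B is larger.
Final answer: B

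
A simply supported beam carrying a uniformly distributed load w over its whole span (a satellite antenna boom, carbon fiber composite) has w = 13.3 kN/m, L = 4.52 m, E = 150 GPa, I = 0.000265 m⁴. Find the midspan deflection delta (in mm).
Model: a simply supported beam carrying a uniformly distributed load w over its whole span, so delta = (5·w·L^4) / (384·E·I).
Convert to SI units:
  w = 13.3 kN/m = 13300 N/m
  E = 150 GPa = 1.5 × 10¹¹ Pa
Substitute:
  delta = (5 × 13300 × 4.52^4) / (384 × (1.5 × 10¹¹) × 0.000265)
  delta = 0.001818 m
Convert: delta = 0.001818 m = 1.818 mm
Final answer: delta = 1.818 mm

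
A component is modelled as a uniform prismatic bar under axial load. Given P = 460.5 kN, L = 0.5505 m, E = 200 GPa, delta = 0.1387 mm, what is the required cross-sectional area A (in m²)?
Model: a uniform prismatic bar under axial load, so delta = (P·L) / (A·E).
Solve for A: A = (P·L) / (delta·E).
Convert to SI units:
  P = 460.5 kN = 460500 N
  E = 200 GPa = 2 × 10¹¹ Pa
  delta = 0.1387 mm = 0.0001387 m
Substitute:
  A = (460500 × 0.5505) / (0.0001387 × (2 × 10¹¹))
  A = 0.009139 m²
Final answer: A = 0.009139 m²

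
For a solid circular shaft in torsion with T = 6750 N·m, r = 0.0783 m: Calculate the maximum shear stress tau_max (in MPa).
Model: a solid circular shaft in torsion, so tau_max = (2·T) / (π·r^3).
Substitute:
  tau_max = (2 × 6750) / (π × 0.0783^3)
  tau_max = 8.952 × 10⁶ Pa
Convert: tau_max = 8.952 × 10⁶ Pa = 8.952 MPa
Final answer: tau_max = 8.952 MPa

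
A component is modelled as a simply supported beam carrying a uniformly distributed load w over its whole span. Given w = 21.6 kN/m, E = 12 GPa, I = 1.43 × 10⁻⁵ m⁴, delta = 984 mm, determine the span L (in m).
Model: a simply supported beam carrying a uniformly distributed load w over its whole span, so delta = (5·w·L^4) / (384·E·I).
Solve for L: L = ((384·delta·E·I) / (5·w))^(1/4).
Convert to SI units:
  w = 21.6 kN/m = 21600 N/m
  E = 12 GPa = 1.2 × 10¹⁰ Pa
  delta = 984 mm = 0.984 m
Substitute:
  L = ((384 × 0.984 × (1.2 × 10¹⁰) × (1.43 × 10⁻⁵)) / (5 × 21600))^(1/4)
  L = 4.95 m
Final answer: L = 4.95 m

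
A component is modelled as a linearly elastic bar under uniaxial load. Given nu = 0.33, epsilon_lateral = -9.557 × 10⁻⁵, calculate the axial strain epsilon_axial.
Model: a linearly elastic bar under uniaxial load, so epsilon_lateral = -nu·epsilon_axial.
Solve for epsilon_axial: epsilon_axial = -epsilon_lateral / nu.
Substitute:
  epsilon_axial = -(-9.557 × 10⁻⁵) / 0.33
  epsilon_axial = 0.0002896
Final answer: epsilon_axial = 0.0002896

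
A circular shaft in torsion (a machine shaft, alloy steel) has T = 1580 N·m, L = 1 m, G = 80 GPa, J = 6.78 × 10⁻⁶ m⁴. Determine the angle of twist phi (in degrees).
Model: a circular shaft in torsion, so phi = (T·L) / (G·J).
Convert to SI units:
  G = 80 GPa = 8 × 10¹⁰ Pa
Substitute:
  phi = (1580 × 1) / ((8 × 10¹⁰) × (6.78 × 10⁻⁶))
  phi = 0.002913 rad
Convert to degrees: phi = 0.002913 × 180/π = 0.1669°
Final answer: phi = 0.1669°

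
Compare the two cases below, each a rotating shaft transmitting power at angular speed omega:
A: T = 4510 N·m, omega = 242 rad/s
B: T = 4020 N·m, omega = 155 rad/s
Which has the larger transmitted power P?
Model: a rotating shaft transmitting power at angular speed omega, so P = T·omega (SI units).
  A: P = 4510 × 242 = 1.091 × 10⁶ W = 1091 kW
  B: P = 4020 × 155 = 623100 W = 623.1 kW
1091 kW > 623.1 kW, so A is larger.
Final answer: A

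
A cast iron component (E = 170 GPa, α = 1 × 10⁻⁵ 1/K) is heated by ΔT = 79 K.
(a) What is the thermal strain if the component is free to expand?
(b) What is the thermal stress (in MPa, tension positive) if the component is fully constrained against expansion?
(a) Free thermal strain ε_th = α·ΔT = (1 × 10⁻⁵) × 79 = 0.00079
(b) Fully constrained, the expansion is suppressed, so σ = -E·α·ΔT. Convert E = 170 GPa = 1.7 × 10¹¹ Pa.
  σ = -(1.7 × 10¹¹) × (1 × 10⁻⁵) × 79 = -1.343 × 10⁸ Pa = -134.3 MPa (compressive)
Final answer: (a) ε_th = 0.00079, (b) σ = -134.3 MPa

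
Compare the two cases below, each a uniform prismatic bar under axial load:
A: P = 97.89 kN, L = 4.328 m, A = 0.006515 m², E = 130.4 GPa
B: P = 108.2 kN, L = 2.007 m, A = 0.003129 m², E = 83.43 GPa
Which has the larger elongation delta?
Model: a uniform prismatic bar under axial load, so delta = (P·L) / (A·E) (SI units).
  A: delta = (97890 × 4.328) / (0.006515 × (1.304 × 10¹¹)) = 0.0004987 m = 0.4987 mm
  B: delta = (108200 × 2.007) / (0.003129 × (8.343 × 10¹⁰)) = 0.0008319 m = 0.8319 mm
0.8319 mm > 0.4987 mm, so B is larger.
Final answer: B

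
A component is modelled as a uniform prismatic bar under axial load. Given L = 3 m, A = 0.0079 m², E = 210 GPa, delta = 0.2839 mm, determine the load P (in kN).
Model: a uniform prismatic bar under axial load, so delta = (P·L) / (A·E).
Solve for P: P = (delta·A·E) / L.
Convert to SI units:
  E = 210 GPa = 2.1 × 10¹¹ Pa
  delta = 0.2839 mm = 0.0002839 m
Substitute:
  P = (0.0002839 × 0.0079 × (2.1 × 10¹¹)) / 3
  P = 157000 N
Convert: P = 157000 N = 157 kN
Final answer: P = 157 kN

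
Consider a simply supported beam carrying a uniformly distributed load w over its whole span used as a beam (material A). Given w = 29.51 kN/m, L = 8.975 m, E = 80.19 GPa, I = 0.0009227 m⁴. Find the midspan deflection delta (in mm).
Model: a simply supported beam carrying a uniformly distributed load w over its whole span, so delta = (5·w·L^4) / (384·E·I).
Convert to SI units:
  w = 29.51 kN/m = 29510 N/m
  E = 80.19 GPa = 8.019 × 10¹⁰ Pa
Substitute:
  delta = (5 × 29510 × 8.975^4) / (384 × (8.019 × 10¹⁰) × 0.0009227)
  delta = 0.03369 m
Convert: delta = 0.03369 m = 33.69 mm
Final answer: delta = 33.69 mm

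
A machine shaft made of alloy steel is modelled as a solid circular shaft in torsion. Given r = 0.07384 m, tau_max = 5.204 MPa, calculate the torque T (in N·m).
Model: a solid circular shaft in torsion, so tau_max = (2·T) / (π·r^3).
Solve for T: T = (π·tau_max·r^3) / 2.
Convert to SI units:
  tau_max = 5.204 MPa = 5.204 × 10⁶ Pa
Substitute:
  T = (π × (5.204 × 10⁶) × 0.07384^3) / 2
  T = 3291 N·m
Final answer: T = 3291 N·m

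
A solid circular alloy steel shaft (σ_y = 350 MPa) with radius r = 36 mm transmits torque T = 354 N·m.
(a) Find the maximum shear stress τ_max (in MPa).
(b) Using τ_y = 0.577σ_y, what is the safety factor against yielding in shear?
(a) For a solid circular shaft, τ_max = T·r/J with J = π·r^4/2, i.e. τ_max = 2·T / (π·r^3). Convert r = 36 mm = 0.036 m.
  τ_max = (2 × 354) / (π × 0.036^3) = 4.83 × 10⁶ Pa = 4.83 MPa
(b) τ_y = 0.577 × 350 = 201.95 MPa
  SF = τ_y/τ_max = 201.95 / 4.83 = 41.81
Final answer: (a) τ_max = 4.83 MPa, (b) SF = 41.81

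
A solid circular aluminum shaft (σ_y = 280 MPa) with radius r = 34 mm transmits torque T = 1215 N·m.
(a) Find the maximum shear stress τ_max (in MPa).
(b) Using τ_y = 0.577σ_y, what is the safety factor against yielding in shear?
(a) For a solid circular shaft, τ_max = T·r/J with J = π·r^4/2, i.e. τ_max = 2·T / (π·r^3). Convert r = 34 mm = 0.034 m.
  τ_max = (2 × 1215) / (π × 0.034^3) = 1.968 × 10⁷ Pa = 19.68 MPa
(b) τ_y = 0.577 × 280 = 161.56 MPa
  SF = τ_y/τ_max = 161.56 / 19.68 = 8.209
Final answer: (a) τ_max = 19.68 MPa, (b) SF = 8.209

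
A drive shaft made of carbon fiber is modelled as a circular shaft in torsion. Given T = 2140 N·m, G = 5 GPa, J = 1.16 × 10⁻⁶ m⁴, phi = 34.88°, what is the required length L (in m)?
Model: a circular shaft in torsion, so phi = (T·L) / (G·J).
Solve for L: L = (phi·G·J) / T.
Convert to SI units:
  G = 5 GPa = 5 × 10⁹ Pa
  phi = 34.88° = 0.6088 rad
Substitute:
  L = (0.6088 × (5 × 10⁹) × (1.16 × 10⁻⁶)) / 2140
  L = 1.65 m
Final answer: L = 1.65 m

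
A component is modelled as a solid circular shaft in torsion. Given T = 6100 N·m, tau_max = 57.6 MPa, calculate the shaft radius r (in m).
Model: a solid circular shaft in torsion, so tau_max = (2·T) / (π·r^3).
Solve for r: r = ((2·T) / (π·tau_max))^(1/3).
Convert to SI units:
  tau_max = 57.6 MPa = 5.76 × 10⁷ Pa
Substitute:
  r = ((2 × 6100) / (π × (5.76 × 10⁷)))^(1/3)
  r = 0.0407 m
Final answer: r = 0.0407 m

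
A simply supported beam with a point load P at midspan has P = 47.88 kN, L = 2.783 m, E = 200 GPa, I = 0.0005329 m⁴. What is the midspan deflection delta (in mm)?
Model: a simply supported beam with a point load P at midspan, so delta = (P·L^3) / (48·E·I).
Convert to SI units:
  P = 47.88 kN = 47880 N
  E = 200 GPa = 2 × 10¹¹ Pa
Substitute:
  delta = (47880 × 2.783^3) / (48 × (2 × 10¹¹) × 0.0005329)
  delta = 0.0002017 m
Convert: delta = 0.0002017 m = 0.2017 mm
Final answer: delta = 0.2017 mm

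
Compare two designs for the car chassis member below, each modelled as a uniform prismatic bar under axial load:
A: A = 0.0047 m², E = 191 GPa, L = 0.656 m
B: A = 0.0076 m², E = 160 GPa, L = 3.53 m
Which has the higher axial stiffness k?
Model: a uniform prismatic bar under axial load, so k = (A·E) / L (SI units).
  A: k = (0.0047 × (1.91 × 10¹¹)) / 0.656 = 1.368 × 10⁹ N/m = 1368 MN/m
  B: k = (0.0076 × (1.6 × 10¹¹)) / 3.53 = 3.445 × 10⁸ N/m = 344.5 MN/m
1368 MN/m > 344.5 MN/m, so A is larger.
Final answer: A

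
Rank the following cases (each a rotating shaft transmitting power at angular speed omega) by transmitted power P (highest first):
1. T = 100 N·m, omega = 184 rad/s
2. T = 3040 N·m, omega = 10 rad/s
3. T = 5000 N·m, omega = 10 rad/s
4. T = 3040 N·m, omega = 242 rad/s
Model: a rotating shaft transmitting power at angular speed omega, so P = T·omega (SI units).
  Case 1: P = 100 × 184 = 18400 W = 18.4 kW
  Case 2: P = 3040 × 10 = 30400 W = 30.4 kW
  Case 3: P = 5000 × 10 = 50000 W = 50 kW
  Case 4: P = 3040 × 242 = 735700 W = 735.7 kW
Ordering: 735.7 kW (case 4) > 50 kW (case 3) > 30.4 kW (case 2) > 18.4 kW (case 1)
Final answer: 4, 3, 2, 1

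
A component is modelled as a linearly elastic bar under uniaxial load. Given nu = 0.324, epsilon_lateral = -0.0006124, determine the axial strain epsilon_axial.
Model: a linearly elastic bar under uniaxial load, so epsilon_lateral = -nu·epsilon_axial.
Solve for epsilon_axial: epsilon_axial = -epsilon_lateral / nu.
Substitute:
  epsilon_axial = -(-0.0006124) / 0.324
  epsilon_axial = 0.00189
Final answer: epsilon_axial = 0.00189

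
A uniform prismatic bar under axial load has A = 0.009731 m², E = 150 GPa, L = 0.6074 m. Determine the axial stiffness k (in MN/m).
Model: a uniform prismatic bar under axial load, so k = (A·E) / L.
Convert to SI units:
  E = 150 GPa = 1.5 × 10¹¹ Pa
Substitute:
  k = (0.009731 × (1.5 × 10¹¹)) / 0.6074
  k = 2.403 × 10⁹ N/m
Convert: k = 2.403 × 10⁹ N/m = 2403 MN/m
Final answer: k = 2403 MN/m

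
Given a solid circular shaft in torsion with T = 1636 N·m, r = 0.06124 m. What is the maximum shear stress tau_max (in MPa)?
Model: a solid circular shaft in torsion, so tau_max = (2·T) / (π·r^3).
Substitute:
  tau_max = (2 × 1636) / (π × 0.06124^3)
  tau_max = 4.535 × 10⁶ Pa
Convert: tau_max = 4.535 × 10⁶ Pa = 4.535 MPa
Final answer: tau_max = 4.535 MPa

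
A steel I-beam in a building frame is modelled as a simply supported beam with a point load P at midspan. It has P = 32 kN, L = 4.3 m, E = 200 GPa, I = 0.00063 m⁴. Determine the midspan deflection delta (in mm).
Model: a simply supported beam with a point load P at midspan, so delta = (P·L^3) / (48·E·I).
Convert to SI units:
  P = 32 kN = 32000 N
  E = 200 GPa = 2 × 10¹¹ Pa
Substitute:
  delta = (32000 × 4.3^3) / (48 × (2 × 10¹¹) × 0.00063)
  delta = 0.0004207 m
Convert: delta = 0.0004207 m = 0.4207 mm
Final answer: delta = 0.4207 mm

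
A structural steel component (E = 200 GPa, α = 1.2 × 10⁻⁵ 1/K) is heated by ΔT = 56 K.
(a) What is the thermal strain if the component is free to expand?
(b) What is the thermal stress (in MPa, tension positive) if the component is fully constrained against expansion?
(a) Free thermal strain ε_th = α·ΔT = (1.2 × 10⁻⁵) × 56 = 0.000672
(b) Fully constrained, the expansion is suppressed, so σ = -E·α·ΔT. Convert E = 200 GPa = 2 × 10¹¹ Pa.
  σ = -(2 × 10¹¹) × (1.2 × 10⁻⁵) × 56 = -1.344 × 10⁸ Pa = -134.4 MPa (compressive)
Final answer: (a) ε_th = 0.000672, (b) σ = -134.4 MPa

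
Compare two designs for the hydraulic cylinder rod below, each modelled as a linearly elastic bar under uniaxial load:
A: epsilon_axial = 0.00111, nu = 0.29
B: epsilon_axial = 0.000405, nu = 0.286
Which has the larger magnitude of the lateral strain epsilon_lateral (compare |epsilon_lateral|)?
Model: a linearly elastic bar under uniaxial load, so epsilon_lateral = -nu·epsilon_axial (SI units).
  A: epsilon_lateral = -(0.29 × 0.00111) = -0.0003219
  B: epsilon_lateral = -(0.286 × 0.000405) = -0.0001158
|epsilon_lateral|: A = 0.0003219, B = 0.0001158, so A is larger in magnitude.
Final answer: A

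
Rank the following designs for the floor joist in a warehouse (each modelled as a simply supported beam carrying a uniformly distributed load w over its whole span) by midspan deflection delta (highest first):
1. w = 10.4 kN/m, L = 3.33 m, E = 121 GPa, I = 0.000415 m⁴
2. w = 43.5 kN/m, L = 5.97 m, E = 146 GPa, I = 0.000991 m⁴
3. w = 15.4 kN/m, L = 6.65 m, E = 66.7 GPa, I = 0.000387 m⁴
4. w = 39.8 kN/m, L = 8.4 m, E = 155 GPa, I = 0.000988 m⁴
Model: a simply supported beam carrying a uniformly distributed load w over its whole span, so delta = (5·w·L^4) / (384·E·I) (SI units).
  Case 1: delta = (5 × 10400 × 3.33^4) / (384 × (1.21 × 10¹¹) × 0.000415) = 0.0003316 m = 0.3316 mm
  Case 2: delta = (5 × 43500 × 5.97^4) / (384 × (1.46 × 10¹¹) × 0.000991) = 0.004973 m = 4.973 mm
  Case 3: delta = (5 × 15400 × 6.65^4) / (384 × (6.67 × 10¹⁰) × 0.000387) = 0.01519 m = 15.19 mm
  Case 4: delta = (5 × 39800 × 8.4^4) / (384 × (1.55 × 10¹¹) × 0.000988) = 0.01685 m = 16.85 mm
Ordering: 16.85 mm (case 4) > 15.19 mm (case 3) > 4.973 mm (case 2) > 0.3316 mm (case 1)
Final answer: 4, 3, 2, 1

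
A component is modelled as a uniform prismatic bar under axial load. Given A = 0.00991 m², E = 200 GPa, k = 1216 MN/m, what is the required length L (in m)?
Model: a uniform prismatic bar under axial load, so k = (A·E) / L.
Solve for L: L = (A·E) / k.
Convert to SI units:
  E = 200 GPa = 2 × 10¹¹ Pa
  k = 1216 MN/m = 1.216 × 10⁹ N/m
Substitute:
  L = (0.00991 × (2 × 10¹¹)) / (1.216 × 10⁹)
  L = 1.63 m
Final answer: L = 1.63 m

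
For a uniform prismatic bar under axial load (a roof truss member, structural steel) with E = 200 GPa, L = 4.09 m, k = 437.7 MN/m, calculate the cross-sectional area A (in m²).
Model: a uniform prismatic bar under axial load, so k = (A·E) / L.
Solve for A: A = (k·L) / E.
Convert to SI units:
  E = 200 GPa = 2 × 10¹¹ Pa
  k = 437.7 MN/m = 4.377 × 10⁸ N/m
Substitute:
  A = ((4.377 × 10⁸) × 4.09) / (2 × 10¹¹)
  A = 0.008951 m²
Final answer: A = 0.008951 m²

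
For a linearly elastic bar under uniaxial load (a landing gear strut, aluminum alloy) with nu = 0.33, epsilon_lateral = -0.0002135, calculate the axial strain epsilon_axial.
Model: a linearly elastic bar under uniaxial load, so epsilon_lateral = -nu·epsilon_axial.
Solve for epsilon_axial: epsilon_axial = -epsilon_lateral / nu.
Substitute:
  epsilon_axial = -(-0.0002135) / 0.33
  epsilon_axial = 0.000647
Final answer: epsilon_axial = 0.000647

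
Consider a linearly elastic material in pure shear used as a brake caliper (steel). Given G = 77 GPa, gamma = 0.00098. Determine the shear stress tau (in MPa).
Model: a linearly elastic material in pure shear, so tau = G·gamma.
Convert to SI units:
  G = 77 GPa = 7.7 × 10¹⁰ Pa
Substitute:
  tau = (7.7 × 10¹⁰) × 0.00098
  tau = 7.546 × 10⁷ Pa
Convert: tau = 7.546 × 10⁷ Pa = 75.46 MPa
Final answer: tau = 75.46 MPa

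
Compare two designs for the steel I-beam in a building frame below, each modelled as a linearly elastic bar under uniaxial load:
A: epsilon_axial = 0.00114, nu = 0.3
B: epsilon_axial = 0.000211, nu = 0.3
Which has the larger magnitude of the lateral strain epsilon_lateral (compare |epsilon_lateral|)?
Model: a linearly elastic bar under uniaxial load, so epsilon_lateral = -nu·epsilon_axial (SI units).
  A: epsilon_lateral = -(0.3 × 0.00114) = -0.000342
  B: epsilon_lateral = -(0.3 × 0.000211) = -6.33 × 10⁻⁵
|epsilon_lateral|: A = 0.000342, B = 6.33 × 10⁻⁵, so A is larger in magnitude.
Final answer: A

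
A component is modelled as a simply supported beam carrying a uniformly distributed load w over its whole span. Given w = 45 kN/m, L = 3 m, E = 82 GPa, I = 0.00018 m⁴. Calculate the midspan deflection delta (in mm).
Model: a simply supported beam carrying a uniformly distributed load w over its whole span, so delta = (5·w·L^4) / (384·E·I).
Convert to SI units:
  w = 45 kN/m = 45000 N/m
  E = 82 GPa = 8.2 × 10¹⁰ Pa
Substitute:
  delta = (5 × 45000 × 3^4) / (384 × (8.2 × 10¹⁰) × 0.00018)
  delta = 0.003216 m
Convert: delta = 0.003216 m = 3.216 mm
Final answer: delta = 3.216 mm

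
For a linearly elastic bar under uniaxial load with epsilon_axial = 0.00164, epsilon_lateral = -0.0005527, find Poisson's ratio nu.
Model: a linearly elastic bar under uniaxial load, so epsilon_lateral = -nu·epsilon_axial.
Solve for nu: nu = -epsilon_lateral / epsilon_axial.
Substitute:
  nu = -(-0.0005527) / 0.00164
  nu = 0.337
Final answer: nu = 0.337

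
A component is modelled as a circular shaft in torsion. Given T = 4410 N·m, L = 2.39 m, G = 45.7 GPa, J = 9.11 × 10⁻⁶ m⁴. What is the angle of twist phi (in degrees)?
Model: a circular shaft in torsion, so phi = (T·L) / (G·J).
Convert to SI units:
  G = 45.7 GPa = 4.57 × 10¹⁰ Pa
Substitute:
  phi = (4410 × 2.39) / ((4.57 × 10¹⁰) × (9.11 × 10⁻⁶))
  phi = 0.02532 rad
Convert to degrees: phi = 0.02532 × 180/π = 1.451°
Final answer: phi = 1.451°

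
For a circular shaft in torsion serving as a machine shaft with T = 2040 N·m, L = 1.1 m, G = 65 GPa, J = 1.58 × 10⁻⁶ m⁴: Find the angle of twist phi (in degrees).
Model: a circular shaft in torsion, so phi = (T·L) / (G·J).
Convert to SI units:
  G = 65 GPa = 6.5 × 10¹⁰ Pa
Substitute:
  phi = (2040 × 1.1) / ((6.5 × 10¹⁰) × (1.58 × 10⁻⁶))
  phi = 0.02185 rad
Convert to degrees: phi = 0.02185 × 180/π = 1.252°
Final answer: phi = 1.252°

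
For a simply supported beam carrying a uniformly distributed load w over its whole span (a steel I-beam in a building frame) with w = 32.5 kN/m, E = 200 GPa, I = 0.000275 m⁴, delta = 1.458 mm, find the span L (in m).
Model: a simply supported beam carrying a uniformly distributed load w over its whole span, so delta = (5·w·L^4) / (384·E·I).
Solve for L: L = ((384·delta·E·I) / (5·w))^(1/4).
Convert to SI units:
  w = 32.5 kN/m = 32500 N/m
  E = 200 GPa = 2 × 10¹¹ Pa
  delta = 1.458 mm = 0.001458 m
Substitute:
  L = ((384 × 0.001458 × (2 × 10¹¹) × 0.000275) / (5 × 32500))^(1/4)
  L = 3.71 m
Final answer: L = 3.71 m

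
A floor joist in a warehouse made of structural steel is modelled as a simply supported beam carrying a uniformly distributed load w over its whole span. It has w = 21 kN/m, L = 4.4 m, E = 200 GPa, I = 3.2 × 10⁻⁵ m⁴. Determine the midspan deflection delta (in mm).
Model: a simply supported beam carrying a uniformly distributed load w over its whole span, so delta = (5·w·L^4) / (384·E·I).
Convert to SI units:
  w = 21 kN/m = 21000 N/m
  E = 200 GPa = 2 × 10¹¹ Pa
Substitute:
  delta = (5 × 21000 × 4.4^4) / (384 × (2 × 10¹¹) × (3.2 × 10⁻⁵))
  delta = 0.01601 m
Convert: delta = 0.01601 m = 16.01 mm
Final answer: delta = 16.01 mm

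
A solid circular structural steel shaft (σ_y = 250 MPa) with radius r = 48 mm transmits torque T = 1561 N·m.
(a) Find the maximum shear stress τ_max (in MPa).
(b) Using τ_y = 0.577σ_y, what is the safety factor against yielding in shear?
(a) For a solid circular shaft, τ_max = T·r/J with J = π·r^4/2, i.e. τ_max = 2·T / (π·r^3). Convert r = 48 mm = 0.048 m.
  τ_max = (2 × 1561) / (π × 0.048^3) = 8.986 × 10⁶ Pa = 8.986 MPa
(b) τ_y = 0.577 × 250 = 144.25 MPa
  SF = τ_y/τ_max = 144.25 / 8.986 = 16.05
Final answer: (a) τ_max = 8.986 MPa, (b) SF = 16.05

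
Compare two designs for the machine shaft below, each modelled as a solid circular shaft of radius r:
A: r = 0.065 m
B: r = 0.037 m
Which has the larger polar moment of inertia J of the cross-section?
Model: a solid circular shaft of radius r, so J = (π·r^4) / 2 (SI units).
  A: J = (π × 0.065^4) / 2 = 2.804 × 10⁻⁵ m⁴
  B: J = (π × 0.037^4) / 2 = 2.944 × 10⁻⁶ m⁴
2.804 × 10⁻⁵ m⁴ > 2.944 × 10⁻⁶ m⁴, so A is larger.
Final answer: A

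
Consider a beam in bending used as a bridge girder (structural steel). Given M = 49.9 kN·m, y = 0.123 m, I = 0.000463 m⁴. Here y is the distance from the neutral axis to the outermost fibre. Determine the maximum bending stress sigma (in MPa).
Model: a beam in bending, so sigma = (M·y) / I.
Convert to SI units:
  M = 49.9 kN·m = 49900 N·m
Substitute:
  sigma = (49900 × 0.123) / 0.000463
  sigma = 1.326 × 10⁷ Pa
Convert: sigma = 1.326 × 10⁷ Pa = 13.26 MPa
Final answer: sigma = 13.26 MPa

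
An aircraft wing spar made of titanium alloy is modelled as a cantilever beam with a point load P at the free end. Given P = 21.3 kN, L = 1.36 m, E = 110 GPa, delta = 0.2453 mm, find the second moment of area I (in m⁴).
Model: a cantilever beam with a point load P at the free end, so delta = (P·L^3) / (3·E·I).
Solve for I: I = (P·L^3) / (3·delta·E).
Convert to SI units:
  P = 21.3 kN = 21300 N
  E = 110 GPa = 1.1 × 10¹¹ Pa
  delta = 0.2453 mm = 0.0002453 m
Substitute:
  I = (21300 × 1.36^3) / (3 × 0.0002453 × (1.1 × 10¹¹))
  I = 0.0006619 m⁴
Final answer: I = 0.0006619 m⁴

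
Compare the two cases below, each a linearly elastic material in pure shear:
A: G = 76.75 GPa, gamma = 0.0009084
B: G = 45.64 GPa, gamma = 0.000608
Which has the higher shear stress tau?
Model: a linearly elastic material in pure shear, so tau = G·gamma (SI units).
  A: tau = (7.675 × 10¹⁰) × 0.0009084 = 6.972 × 10⁷ Pa = 69.72 MPa
  B: tau = (4.564 × 10¹⁰) × 0.000608 = 2.775 × 10⁷ Pa = 27.75 MPa
69.72 MPa > 27.75 MPa, so A is larger.
Final answer: A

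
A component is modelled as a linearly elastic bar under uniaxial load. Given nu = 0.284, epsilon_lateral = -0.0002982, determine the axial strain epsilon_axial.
Model: a linearly elastic bar under uniaxial load, so epsilon_lateral = -nu·epsilon_axial.
Solve for epsilon_axial: epsilon_axial = -epsilon_lateral / nu.
Substitute:
  epsilon_axial = -(-0.0002982) / 0.284
  epsilon_axial = 0.00105
Final answer: epsilon_axial = 0.00105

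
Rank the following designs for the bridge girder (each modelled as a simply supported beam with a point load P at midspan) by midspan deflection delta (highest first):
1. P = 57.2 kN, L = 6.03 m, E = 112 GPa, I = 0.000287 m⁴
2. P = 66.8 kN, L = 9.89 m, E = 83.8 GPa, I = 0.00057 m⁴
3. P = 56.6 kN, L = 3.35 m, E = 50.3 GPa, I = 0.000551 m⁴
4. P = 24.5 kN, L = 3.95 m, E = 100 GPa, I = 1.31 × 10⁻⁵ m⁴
Model: a simply supported beam with a point load P at midspan, so delta = (P·L^3) / (48·E·I) (SI units).
  Case 1: delta = (57200 × 6.03^3) / (48 × (1.12 × 10¹¹) × 0.000287) = 0.008128 m = 8.128 mm
  Case 2: delta = (66800 × 9.89^3) / (48 × (8.38 × 10¹⁰) × 0.00057) = 0.02818 m = 28.18 mm
  Case 3: delta = (56600 × 3.35^3) / (48 × (5.03 × 10¹⁰) × 0.000551) = 0.0016 m = 1.6 mm
  Case 4: delta = (24500 × 3.95^3) / (48 × (1 × 10¹¹) × (1.31 × 10⁻⁵)) = 0.02401 m = 24.01 mm
Ordering: 28.18 mm (case 2) > 24.01 mm (case 4) > 8.128 mm (case 1) > 1.6 mm (case 3)
Final answer: 2, 4, 1, 3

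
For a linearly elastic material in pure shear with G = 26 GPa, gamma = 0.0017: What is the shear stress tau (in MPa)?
Model: a linearly elastic material in pure shear, so tau = G·gamma.
Convert to SI units:
  G = 26 GPa = 2.6 × 10¹⁰ Pa
Substitute:
  tau = (2.6 × 10¹⁰) × 0.0017
  tau = 4.42 × 10⁷ Pa
Convert: tau = 4.42 × 10⁷ Pa = 44.2 MPa
Final answer: tau = 44.2 MPa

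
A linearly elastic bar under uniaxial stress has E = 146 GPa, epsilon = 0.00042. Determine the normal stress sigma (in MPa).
Model: a linearly elastic bar under uniaxial stress, so sigma = E·epsilon.
Convert to SI units:
  E = 146 GPa = 1.46 × 10¹¹ Pa
Substitute:
  sigma = (1.46 × 10¹¹) × 0.00042
  sigma = 6.132 × 10⁷ Pa
Convert: sigma = 6.132 × 10⁷ Pa = 61.32 MPa
Final answer: sigma = 61.32 MPa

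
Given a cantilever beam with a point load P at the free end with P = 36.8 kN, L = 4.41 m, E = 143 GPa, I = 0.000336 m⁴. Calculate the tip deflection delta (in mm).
Model: a cantilever beam with a point load P at the free end, so delta = (P·L^3) / (3·E·I).
Convert to SI units:
  P = 36.8 kN = 36800 N
  E = 143 GPa = 1.43 × 10¹¹ Pa
Substitute:
  delta = (36800 × 4.41^3) / (3 × (1.43 × 10¹¹) × 0.000336)
  delta = 0.0219 m
Convert: delta = 0.0219 m = 21.9 mm
Final answer: delta = 21.9 mm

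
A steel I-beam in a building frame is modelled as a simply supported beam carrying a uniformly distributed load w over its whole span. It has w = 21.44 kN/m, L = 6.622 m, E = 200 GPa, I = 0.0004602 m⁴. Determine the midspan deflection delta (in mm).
Model: a simply supported beam carrying a uniformly distributed load w over its whole span, so delta = (5·w·L^4) / (384·E·I).
Convert to SI units:
  w = 21.44 kN/m = 21440 N/m
  E = 200 GPa = 2 × 10¹¹ Pa
Substitute:
  delta = (5 × 21440 × 6.622^4) / (384 × (2 × 10¹¹) × 0.0004602)
  delta = 0.005832 m
Convert: delta = 0.005832 m = 5.832 mm
Final answer: delta = 5.832 mm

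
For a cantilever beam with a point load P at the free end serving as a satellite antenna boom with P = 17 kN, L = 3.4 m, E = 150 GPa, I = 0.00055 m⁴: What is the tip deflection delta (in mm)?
Model: a cantilever beam with a point load P at the free end, so delta = (P·L^3) / (3·E·I).
Convert to SI units:
  P = 17 kN = 17000 N
  E = 150 GPa = 1.5 × 10¹¹ Pa
Substitute:
  delta = (17000 × 3.4^3) / (3 × (1.5 × 10¹¹) × 0.00055)
  delta = 0.0027 m
Convert: delta = 0.0027 m = 2.7 mm
Final answer: delta = 2.7 mm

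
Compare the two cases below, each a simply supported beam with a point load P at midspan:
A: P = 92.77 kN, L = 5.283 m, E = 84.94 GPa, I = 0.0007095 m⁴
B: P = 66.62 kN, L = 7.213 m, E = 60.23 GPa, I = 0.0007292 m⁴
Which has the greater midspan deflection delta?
Model: a simply supported beam with a point load P at midspan, so delta = (P·L^3) / (48·E·I) (SI units).
  A: delta = (92770 × 5.283^3) / (48 × (8.494 × 10¹⁰) × 0.0007095) = 0.004729 m = 4.729 mm
  B: delta = (66620 × 7.213^3) / (48 × (6.023 × 10¹⁰) × 0.0007292) = 0.01186 m = 11.86 mm
11.86 mm > 4.729 mm, so B is larger.
Final answer: B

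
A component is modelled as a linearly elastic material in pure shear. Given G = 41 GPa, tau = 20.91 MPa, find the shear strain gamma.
Model: a linearly elastic material in pure shear, so tau = G·gamma.
Solve for gamma: gamma = tau / G.
Convert to SI units:
  G = 41 GPa = 4.1 × 10¹⁰ Pa
  tau = 20.91 MPa = 2.091 × 10⁷ Pa
Substitute:
  gamma = (2.091 × 10⁷) / (4.1 × 10¹⁰)
  gamma = 0.00051
Final answer: gamma = 0.00051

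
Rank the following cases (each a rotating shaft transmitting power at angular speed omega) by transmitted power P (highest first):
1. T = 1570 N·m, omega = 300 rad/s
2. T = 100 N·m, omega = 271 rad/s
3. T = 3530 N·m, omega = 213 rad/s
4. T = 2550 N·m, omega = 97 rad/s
Model: a rotating shaft transmitting power at angular speed omega, so P = T·omega (SI units).
  Case 1: P = 1570 × 300 = 471000 W = 471 kW
  Case 2: P = 100 × 271 = 27100 W = 27.1 kW
  Case 3: P = 3530 × 213 = 751900 W = 751.9 kW
  Case 4: P = 2550 × 97 = 247400 W = 247.4 kW
Ordering: 751.9 kW (case 3) > 471 kW (case 1) > 247.4 kW (case 4) > 27.1 kW (case 2)
Final answer: 3, 1, 4, 2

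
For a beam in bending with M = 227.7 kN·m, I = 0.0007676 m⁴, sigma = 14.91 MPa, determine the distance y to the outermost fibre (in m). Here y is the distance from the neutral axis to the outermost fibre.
Model: a beam in bending, so sigma = (M·y) / I.
Solve for y: y = (sigma·I) / M.
Convert to SI units:
  M = 227.7 kN·m = 227700 N·m
  sigma = 14.91 MPa = 1.491 × 10⁷ Pa
Substitute:
  y = ((1.491 × 10⁷) × 0.0007676) / 227700
  y = 0.05026 m
Final answer: y = 0.05026 m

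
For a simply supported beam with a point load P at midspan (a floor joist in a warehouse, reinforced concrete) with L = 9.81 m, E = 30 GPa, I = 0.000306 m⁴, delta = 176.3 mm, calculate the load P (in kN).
Model: a simply supported beam with a point load P at midspan, so delta = (P·L^3) / (48·E·I).
Solve for P: P = (48·delta·E·I) / L^3.
Convert to SI units:
  E = 30 GPa = 3 × 10¹⁰ Pa
  delta = 176.3 mm = 0.1763 m
Substitute:
  P = (48 × 0.1763 × (3 × 10¹⁰) × 0.000306) / 9.81^3
  P = 82290 N
Convert: P = 82290 N = 82.29 kN
Final answer: P = 82.29 kN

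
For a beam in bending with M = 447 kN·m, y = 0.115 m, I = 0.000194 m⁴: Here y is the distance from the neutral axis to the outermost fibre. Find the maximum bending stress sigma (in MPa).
Model: a beam in bending, so sigma = (M·y) / I.
Convert to SI units:
  M = 447 kN·m = 447000 N·m
Substitute:
  sigma = (447000 × 0.115) / 0.000194
  sigma = 2.65 × 10⁸ Pa
Convert: sigma = 2.65 × 10⁸ Pa = 265 MPa
Final answer: sigma = 265 MPa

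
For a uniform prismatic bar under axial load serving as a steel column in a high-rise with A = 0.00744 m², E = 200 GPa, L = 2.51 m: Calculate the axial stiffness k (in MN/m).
Model: a uniform prismatic bar under axial load, so k = (A·E) / L.
Convert to SI units:
  E = 200 GPa = 2 × 10¹¹ Pa
Substitute:
  k = (0.00744 × (2 × 10¹¹)) / 2.51
  k = 5.928 × 10⁸ N/m
Convert: k = 5.928 × 10⁸ N/m = 592.8 MN/m
Final answer: k = 592.8 MN/m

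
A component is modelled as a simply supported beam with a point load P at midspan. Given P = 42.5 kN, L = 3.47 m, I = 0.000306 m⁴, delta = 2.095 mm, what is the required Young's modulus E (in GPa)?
Model: a simply supported beam with a point load P at midspan, so delta = (P·L^3) / (48·E·I).
Solve for E: E = (P·L^3) / (48·delta·I).
Convert to SI units:
  P = 42.5 kN = 42500 N
  delta = 2.095 mm = 0.002095 m
Substitute:
  E = (42500 × 3.47^3) / (48 × 0.002095 × 0.000306)
  E = 5.771 × 10¹⁰ Pa
Convert: E = 5.771 × 10¹⁰ Pa = 57.71 GPa
Final answer: E = 57.71 GPa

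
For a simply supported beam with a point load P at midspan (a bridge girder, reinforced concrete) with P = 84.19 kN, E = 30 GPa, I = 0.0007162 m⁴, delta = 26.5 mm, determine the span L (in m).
Model: a simply supported beam with a point load P at midspan, so delta = (P·L^3) / (48·E·I).
Solve for L: L = ((48·delta·E·I) / P)^(1/3).
Convert to SI units:
  P = 84.19 kN = 84190 N
  E = 30 GPa = 3 × 10¹⁰ Pa
  delta = 26.5 mm = 0.0265 m
Substitute:
  L = ((48 × 0.0265 × (3 × 10¹⁰) × 0.0007162) / 84190)^(1/3)
  L = 6.873 m
Final answer: L = 6.873 m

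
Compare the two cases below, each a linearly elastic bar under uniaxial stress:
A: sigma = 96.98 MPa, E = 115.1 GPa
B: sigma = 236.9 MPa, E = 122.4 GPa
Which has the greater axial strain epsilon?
Model: a linearly elastic bar under uniaxial stress, so epsilon = sigma / E (SI units).
  A: epsilon = (9.698 × 10⁷) / (1.151 × 10¹¹) = 0.0008426
  B: epsilon = (2.369 × 10⁸) / (1.224 × 10¹¹) = 0.001935
0.001935 > 0.0008426, so B is larger.
Final answer: B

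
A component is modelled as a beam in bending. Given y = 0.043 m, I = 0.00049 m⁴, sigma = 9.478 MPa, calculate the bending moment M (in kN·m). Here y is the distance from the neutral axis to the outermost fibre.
Model: a beam in bending, so sigma = (M·y) / I.
Solve for M: M = (sigma·I) / y.
Convert to SI units:
  sigma = 9.478 MPa = 9.478 × 10⁶ Pa
Substitute:
  M = ((9.478 × 10⁶) × 0.00049) / 0.043
  M = 108000 N·m
Convert: M = 108000 N·m = 108 kN·m
Final answer: M = 108 kN·m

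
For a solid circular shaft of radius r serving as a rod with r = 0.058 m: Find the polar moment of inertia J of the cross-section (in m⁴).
Model: a solid circular shaft of radius r, so J = (π·r^4) / 2.
Substitute:
  J = (π × 0.058^4) / 2
  J = 1.778 × 10⁻⁵ m⁴
Final answer: J = 1.778 × 10⁻⁵ m⁴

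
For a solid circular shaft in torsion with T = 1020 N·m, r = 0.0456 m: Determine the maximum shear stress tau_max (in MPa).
Model: a solid circular shaft in torsion, so tau_max = (2·T) / (π·r^3).
Substitute:
  tau_max = (2 × 1020) / (π × 0.0456^3)
  tau_max = 6.848 × 10⁶ Pa
Convert: tau_max = 6.848 × 10⁶ Pa = 6.848 MPa
Final answer: tau_max = 6.848 MPa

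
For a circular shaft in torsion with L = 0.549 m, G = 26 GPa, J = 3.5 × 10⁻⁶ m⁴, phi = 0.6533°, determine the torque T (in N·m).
Model: a circular shaft in torsion, so phi = (T·L) / (G·J).
Solve for T: T = (phi·G·J) / L.
Convert to SI units:
  G = 26 GPa = 2.6 × 10¹⁰ Pa
  phi = 0.6533° = 0.0114 rad
Substitute:
  T = (0.0114 × (2.6 × 10¹⁰) × (3.5 × 10⁻⁶)) / 0.549
  T = 1890 N·m
Final answer: T = 1890 N·m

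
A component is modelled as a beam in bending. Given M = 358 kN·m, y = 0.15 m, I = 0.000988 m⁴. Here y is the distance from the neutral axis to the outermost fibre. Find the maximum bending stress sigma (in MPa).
Model: a beam in bending, so sigma = (M·y) / I.
Convert to SI units:
  M = 358 kN·m = 358000 N·m
Substitute:
  sigma = (358000 × 0.15) / 0.000988
  sigma = 5.435 × 10⁷ Pa
Convert: sigma = 5.435 × 10⁷ Pa = 54.35 MPa
Final answer: sigma = 54.35 MPa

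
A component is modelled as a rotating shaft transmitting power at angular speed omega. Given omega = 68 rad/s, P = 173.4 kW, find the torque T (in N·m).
Model: a rotating shaft transmitting power at angular speed omega, so P = T·omega.
Solve for T: T = P / omega.
Convert to SI units:
  P = 173.4 kW = 173400 W
Substitute:
  T = 173400 / 68
  T = 2550 N·m
Final answer: T = 2550 N·m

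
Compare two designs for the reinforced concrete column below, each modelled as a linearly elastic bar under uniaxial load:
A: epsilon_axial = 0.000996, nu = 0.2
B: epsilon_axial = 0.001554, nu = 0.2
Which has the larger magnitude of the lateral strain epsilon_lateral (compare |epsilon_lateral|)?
Model: a linearly elastic bar under uniaxial load, so epsilon_lateral = -nu·epsilon_axial (SI units).
  A: epsilon_lateral = -(0.2 × 0.000996) = -0.0001992
  B: epsilon_lateral = -(0.2 × 0.001554) = -0.0003108
|epsilon_lateral|: A = 0.0001992, B = 0.0003108, so B is larger in magnitude.
Final answer: B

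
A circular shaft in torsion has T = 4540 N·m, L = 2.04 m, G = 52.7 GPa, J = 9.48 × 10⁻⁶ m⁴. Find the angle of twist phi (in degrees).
Model: a circular shaft in torsion, so phi = (T·L) / (G·J).
Convert to SI units:
  G = 52.7 GPa = 5.27 × 10¹⁰ Pa
Substitute:
  phi = (4540 × 2.04) / ((5.27 × 10¹⁰) × (9.48 × 10⁻⁶))
  phi = 0.01854 rad
Convert to degrees: phi = 0.01854 × 180/π = 1.062°
Final answer: phi = 1.062°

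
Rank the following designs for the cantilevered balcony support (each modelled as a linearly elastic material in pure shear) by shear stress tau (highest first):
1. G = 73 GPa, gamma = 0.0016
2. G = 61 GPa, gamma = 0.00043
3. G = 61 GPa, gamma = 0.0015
Model: a linearly elastic material in pure shear, so tau = G·gamma (SI units).
  Case 1: tau = (7.3 × 10¹⁰) × 0.0016 = 1.168 × 10⁸ Pa = 116.8 MPa
  Case 2: tau = (6.1 × 10¹⁰) × 0.00043 = 2.623 × 10⁷ Pa = 26.23 MPa
  Case 3: tau = (6.1 × 10¹⁰) × 0.0015 = 9.15 × 10⁷ Pa = 91.5 MPa
Ordering: 116.8 MPa (case 1) > 91.5 MPa (case 3) > 26.23 MPa (case 2)
Final answer: 1, 3, 2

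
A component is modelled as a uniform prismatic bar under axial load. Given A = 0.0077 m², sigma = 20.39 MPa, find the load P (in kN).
Model: a uniform prismatic bar under axial load, so sigma = P / A.
Solve for P: P = sigma·A.
Convert to SI units:
  sigma = 20.39 MPa = 2.039 × 10⁷ Pa
Substitute:
  P = (2.039 × 10⁷) × 0.0077
  P = 157000 N
Convert: P = 157000 N = 157 kN
Final answer: P = 157 kN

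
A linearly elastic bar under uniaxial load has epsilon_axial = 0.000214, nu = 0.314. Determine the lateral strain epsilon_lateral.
Model: a linearly elastic bar under uniaxial load, so epsilon_lateral = -nu·epsilon_axial.
Substitute:
  epsilon_lateral = -(0.314 × 0.000214)
  epsilon_lateral = -6.72 × 10⁻⁵
Final answer: epsilon_lateral = -6.72 × 10⁻⁵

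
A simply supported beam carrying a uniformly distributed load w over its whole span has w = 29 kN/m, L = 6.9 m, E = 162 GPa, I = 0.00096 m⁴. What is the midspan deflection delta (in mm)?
Model: a simply supported beam carrying a uniformly distributed load w over its whole span, so delta = (5·w·L^4) / (384·E·I).
Convert to SI units:
  w = 29 kN/m = 29000 N/m
  E = 162 GPa = 1.62 × 10¹¹ Pa
Substitute:
  delta = (5 × 29000 × 6.9^4) / (384 × (1.62 × 10¹¹) × 0.00096)
  delta = 0.005504 m
Convert: delta = 0.005504 m = 5.504 mm
Final answer: delta = 5.504 mm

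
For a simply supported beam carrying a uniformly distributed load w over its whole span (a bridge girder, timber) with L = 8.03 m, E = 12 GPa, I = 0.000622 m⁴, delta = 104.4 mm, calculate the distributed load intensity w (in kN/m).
Model: a simply supported beam carrying a uniformly distributed load w over its whole span, so delta = (5·w·L^4) / (384·E·I).
Solve for w: w = (384·delta·E·I) / (5·L^4).
Convert to SI units:
  E = 12 GPa = 1.2 × 10¹⁰ Pa
  delta = 104.4 mm = 0.1044 m
Substitute:
  w = (384 × 0.1044 × (1.2 × 10¹⁰) × 0.000622) / (5 × 8.03^4)
  w = 14390 N/m
Convert: w = 14390 N/m = 14.39 kN/m
Final answer: w = 14.39 kN/m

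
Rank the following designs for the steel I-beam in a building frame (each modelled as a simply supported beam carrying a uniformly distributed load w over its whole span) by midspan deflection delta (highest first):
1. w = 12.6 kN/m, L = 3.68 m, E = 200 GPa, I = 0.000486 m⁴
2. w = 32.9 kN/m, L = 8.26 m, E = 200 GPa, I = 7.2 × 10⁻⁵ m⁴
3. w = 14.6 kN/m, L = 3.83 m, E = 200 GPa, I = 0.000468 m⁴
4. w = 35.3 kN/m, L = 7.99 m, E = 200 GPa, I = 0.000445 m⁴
Model: a simply supported beam carrying a uniformly distributed load w over its whole span, so delta = (5·w·L^4) / (384·E·I) (SI units).
  Case 1: delta = (5 × 12600 × 3.68^4) / (384 × (2 × 10¹¹) × 0.000486) = 0.0003096 m = 0.3096 mm
  Case 2: delta = (5 × 32900 × 8.26^4) / (384 × (2 × 10¹¹) × (7.2 × 10⁻⁵)) = 0.1385 m = 138.5 mm
  Case 3: delta = (5 × 14600 × 3.83^4) / (384 × (2 × 10¹¹) × 0.000468) = 0.000437 m = 0.437 mm
  Case 4: delta = (5 × 35300 × 7.99^4) / (384 × (2 × 10¹¹) × 0.000445) = 0.02105 m = 21.05 mm
Ordering: 138.5 mm (case 2) > 21.05 mm (case 4) > 0.437 mm (case 3) > 0.3096 mm (case 1)
Final answer: 2, 4, 3, 1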